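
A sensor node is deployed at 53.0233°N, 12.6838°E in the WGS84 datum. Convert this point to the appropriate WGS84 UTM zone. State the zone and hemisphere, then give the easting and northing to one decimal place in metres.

Longitude 12.6838° lies in the 6° band [12°, 18°), giving zone 33; latitude is north of the equator, so 33N.
Zone 33 central meridian λ₀ = 6×33 − 183 = 15°; Δλ = -2.3162°.
Transverse Mercator on WGS84 with k₀ = 0.9996 gives E = 344654.321 m, N = 5877371.500 m.

Zone 33N: E 344654.3 m, N 5877371.5 m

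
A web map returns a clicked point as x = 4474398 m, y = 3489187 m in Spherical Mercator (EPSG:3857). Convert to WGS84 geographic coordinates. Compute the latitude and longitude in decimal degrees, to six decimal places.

lat 29.888199°, lon 40.194201°

R = 6378137 m. λ = x/R = 40.19420111°.
φ = 2·arctan(exp(y/R)) − 90° = 2·arctan(1.72815) − 90° = 29.88819941°.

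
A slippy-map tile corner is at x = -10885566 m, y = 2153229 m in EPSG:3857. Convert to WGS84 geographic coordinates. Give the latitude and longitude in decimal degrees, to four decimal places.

lat 18.9855°, lon -97.7867°

R = 6378137 m. λ = x/R = -97.78670314°.
φ = 2·arctan(exp(y/R)) − 90° = 2·arctan(1.40157) − 90° = 18.98550128°.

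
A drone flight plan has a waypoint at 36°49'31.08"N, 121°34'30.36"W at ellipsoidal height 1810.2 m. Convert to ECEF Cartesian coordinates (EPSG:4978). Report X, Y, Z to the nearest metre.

WGS84: a = 6378137 m, e² = 0.006694380; N(φ) = a/√(1−e²sin²φ) = 6385820.494 m.
X = (N+h)·cosφ·cosλ = -2677292.242 m; Y = (N+h)·cosφ·sinλ = -4356117.155 m; Z = (N(1−e²)+h)·sinφ = 3802976.836 m.

X -2677292 m, Y -4356117 m, Z 3802977 m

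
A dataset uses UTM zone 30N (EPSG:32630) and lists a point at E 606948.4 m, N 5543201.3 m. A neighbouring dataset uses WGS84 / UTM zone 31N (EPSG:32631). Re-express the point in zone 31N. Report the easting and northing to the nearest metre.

E 177287 m, N 5551869 m

UTM 30N → geographic: φ = 50.03150032°, λ = -1.50669998°.
UTM 31N (λ₀ = 3°) forward: E = 177287.178 m, N = 5551869.209 m.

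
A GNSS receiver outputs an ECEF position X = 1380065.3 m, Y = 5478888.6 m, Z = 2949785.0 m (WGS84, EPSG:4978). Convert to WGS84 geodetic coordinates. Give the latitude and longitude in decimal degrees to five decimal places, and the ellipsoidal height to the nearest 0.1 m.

lat 27.72650°, lon 75.86200°, h 160.0 m

λ = atan2(Y, X) = 75.86200037°; p = √(X²+Y²) = 5650026.6 m.
Bowring's method on WGS84 (a = 6378137 m, b = 6356752.314 m) gives φ = 27.72649978°, h = 159.991 m.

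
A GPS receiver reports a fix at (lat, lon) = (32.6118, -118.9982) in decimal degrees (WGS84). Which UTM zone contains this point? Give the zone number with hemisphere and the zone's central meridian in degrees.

UTM zone = ⌊(λ + 180)/6⌋ + 1; -118.9982° ∈ [-120°, -114°) → zone 11.
Hemisphere: N (φ ≥ 0).
Central meridian λ₀ = 6×11 − 183 = -117°.

Zone 11N, central meridian -117°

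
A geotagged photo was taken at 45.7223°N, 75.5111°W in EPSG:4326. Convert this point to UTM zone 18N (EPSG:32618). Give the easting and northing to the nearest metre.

E 460227 m, N 5063321 m

Zone 18 central meridian λ₀ = 6×18 − 183 = -75°; Δλ = -0.5111°.
Transverse Mercator on WGS84 with k₀ = 0.9996 gives E = 460226.840 m, N = 5063320.881 m.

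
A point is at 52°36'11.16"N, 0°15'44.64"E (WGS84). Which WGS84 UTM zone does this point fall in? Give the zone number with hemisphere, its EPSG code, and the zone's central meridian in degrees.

UTM zone = ⌊(λ + 180)/6⌋ + 1; 0.2624° ∈ [0°, 6°) → zone 31.
Hemisphere: N (φ ≥ 0).
Central meridian λ₀ = 6×31 − 183 = 3°.
EPSG code: 32631.

Zone 31N (EPSG:32631), central meridian 3°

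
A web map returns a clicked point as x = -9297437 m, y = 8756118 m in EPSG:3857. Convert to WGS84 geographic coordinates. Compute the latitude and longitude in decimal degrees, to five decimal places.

lat 61.56240°, lon -83.52030°

R = 6378137 m. λ = x/R = -83.52029760°.
φ = 2·arctan(exp(y/R)) − 90° = 2·arctan(3.94652) − 90° = 61.56240101°.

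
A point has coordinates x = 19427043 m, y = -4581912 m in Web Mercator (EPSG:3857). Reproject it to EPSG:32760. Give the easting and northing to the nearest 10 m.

Web Mercator inverse (R = 6378137 m) → φ = -38.01759716°, λ = 174.51609652°.
UTM 60S forward: E = 281955.389 m, N = 5789320.519 m.

E 281960 m, N 5789320 m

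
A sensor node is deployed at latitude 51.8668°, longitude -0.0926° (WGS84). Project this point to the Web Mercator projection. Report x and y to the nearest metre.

Web Mercator is spherical with R = a = 6378137 m.
x = R·λ = 6378137 × -0.001616175 = -10308.185 m.
y = R·ln tan(π/4 + φ/2) = 6378137 × 1.062391248 = 6776076.926 m.

x -10308 m, y 6776077 m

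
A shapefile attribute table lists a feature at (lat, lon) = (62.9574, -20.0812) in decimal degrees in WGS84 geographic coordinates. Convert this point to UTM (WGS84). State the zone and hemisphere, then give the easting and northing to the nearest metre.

Longitude -20.0812° lies in the 6° band [-24°, -18°), giving zone 27; latitude is north of the equator, so 27N.
Zone 27 central meridian λ₀ = 6×27 − 183 = -21°; Δλ = +0.9188°.
Transverse Mercator on WGS84 with k₀ = 0.9996 gives E = 546606.200 m, N = 6981175.707 m.

Zone 27N: E 546606 m, N 6981176 m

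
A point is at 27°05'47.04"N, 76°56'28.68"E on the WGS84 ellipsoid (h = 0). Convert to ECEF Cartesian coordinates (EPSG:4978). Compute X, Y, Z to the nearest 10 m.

WGS84: a = 6378137 m, e² = 0.006694380; N(φ) = a/√(1−e²sin²φ) = 6382570.867 m.
X = (N+h)·cosφ·cosλ = 1283849.826 m; Y = (N+h)·cosφ·sinλ = 5535086.543 m; Z = (N(1−e²)+h)·sinφ = 2887728.808 m.

X 1283850 m, Y 5535090 m, Z 2887730 m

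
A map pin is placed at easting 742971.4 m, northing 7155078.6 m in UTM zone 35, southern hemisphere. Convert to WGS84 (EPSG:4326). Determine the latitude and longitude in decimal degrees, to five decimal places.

lat -25.70210°, lon 29.42130°

Zone 35S: λ₀ = 27°, k₀ = 0.9996, false easting 500000 m, false northing 10000000 m.
Meridian distance M = (N − FN)/k₀ = -2846059.8 m.
Inverse transverse Mercator on WGS84 gives φ = -25.70209994°, λ = 29.42130021°.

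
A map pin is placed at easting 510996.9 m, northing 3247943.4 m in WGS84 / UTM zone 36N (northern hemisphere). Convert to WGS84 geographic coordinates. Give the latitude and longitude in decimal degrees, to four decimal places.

lat 29.3606°, lon 33.1133°

Zone 36N: λ₀ = 33°, k₀ = 0.9996, false easting 500000 m.
Meridian distance M = (N − FN)/k₀ = 3249243.1 m.
Inverse transverse Mercator on WGS84 gives φ = 29.36059989°, λ = 33.11330003°.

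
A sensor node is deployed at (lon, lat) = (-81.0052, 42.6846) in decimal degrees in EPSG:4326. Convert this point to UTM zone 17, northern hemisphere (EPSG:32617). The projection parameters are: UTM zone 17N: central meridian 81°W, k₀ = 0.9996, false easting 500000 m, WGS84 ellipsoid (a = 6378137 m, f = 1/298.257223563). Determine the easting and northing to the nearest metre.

E 499574 m, N 4725791 m

Zone 17 central meridian λ₀ = 6×17 − 183 = -81°; Δλ = -0.0052°.
Transverse Mercator on WGS84 with k₀ = 0.9996 gives E = 499573.995 m, N = 4725791.144 m.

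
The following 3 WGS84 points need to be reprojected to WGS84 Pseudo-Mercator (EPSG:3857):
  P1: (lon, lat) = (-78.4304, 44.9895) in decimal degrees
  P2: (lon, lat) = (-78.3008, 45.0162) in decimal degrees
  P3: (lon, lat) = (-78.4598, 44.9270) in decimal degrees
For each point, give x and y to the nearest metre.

Web Mercator: x = R·λ, y = R·ln tan(π/4+φ/2), R = 6378137 m.
P1 (44.9895°, -78.4304°) → (-8730832.191, 5619868.628) m.
P2 (45.0162°, -78.3008°) → (-8716405.185, 5624072.205) m.
P3 (44.9270°, -78.4598°) → (-8734104.984, 5610036.442) m.

P1: x -8730832 m, y 5619869 m; P2: x -8716405 m, y 5624072 m; P3: x -8734105 m, y 5610036 m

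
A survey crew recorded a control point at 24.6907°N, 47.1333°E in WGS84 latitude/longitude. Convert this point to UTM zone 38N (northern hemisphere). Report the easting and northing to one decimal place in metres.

Zone 38 central meridian λ₀ = 6×38 − 183 = 45°; Δλ = +2.1333°.
Transverse Mercator on WGS84 with k₀ = 0.9996 gives E = 715839.156 m, N = 2732379.102 m.

E 715839.2 m, N 2732379.1 m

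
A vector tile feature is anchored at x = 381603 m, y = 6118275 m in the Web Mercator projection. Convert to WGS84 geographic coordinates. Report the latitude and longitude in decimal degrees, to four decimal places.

lat 48.0686°, lon 3.4280°

R = 6378137 m. λ = x/R = 3.42799807°.
φ = 2·arctan(exp(y/R)) − 90° = 2·arctan(2.60976) − 90° = 48.06859983°.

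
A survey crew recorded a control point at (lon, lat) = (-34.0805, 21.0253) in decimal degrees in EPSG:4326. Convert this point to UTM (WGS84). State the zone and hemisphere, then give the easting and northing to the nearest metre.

Zone 25N: E 387719 m, N 2325328 m

Longitude -34.0805° lies in the 6° band [-36°, -30°), giving zone 25; latitude is north of the equator, so 25N.
Zone 25 central meridian λ₀ = 6×25 − 183 = -33°; Δλ = -1.0805°.
Transverse Mercator on WGS84 with k₀ = 0.9996 gives E = 387718.876 m, N = 2325327.540 m.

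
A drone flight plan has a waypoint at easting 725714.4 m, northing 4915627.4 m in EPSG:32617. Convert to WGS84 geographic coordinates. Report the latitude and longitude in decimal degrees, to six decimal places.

Zone 17N: λ₀ = -81°, k₀ = 0.9996, false easting 500000 m.
Meridian distance M = (N − FN)/k₀ = 4917594.4 m.
Inverse transverse Mercator on WGS84 gives φ = 44.35879965°, λ = -78.16759962°.

lat 44.358800°, lon -78.167600°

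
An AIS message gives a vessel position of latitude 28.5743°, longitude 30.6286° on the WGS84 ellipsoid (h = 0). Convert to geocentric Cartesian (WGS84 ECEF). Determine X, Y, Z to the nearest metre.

WGS84: a = 6378137 m, e² = 0.006694380; N(φ) = a/√(1−e²sin²φ) = 6383026.568 m.
X = (N+h)·cosφ·cosλ = 4823514.959 m; Y = (N+h)·cosφ·sinλ = 2855869.587 m; Z = (N(1−e²)+h)·sinφ = 3032550.916 m.

X 4823515 m, Y 2855870 m, Z 3032551 m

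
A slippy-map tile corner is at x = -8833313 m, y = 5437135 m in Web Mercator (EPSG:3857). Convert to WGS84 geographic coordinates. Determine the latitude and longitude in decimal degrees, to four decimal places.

lat 43.8168°, lon -79.3510°

R = 6378137 m. λ = x/R = -79.35100077°.
φ = 2·arctan(exp(y/R)) − 90° = 2·arctan(2.34542) − 90° = 43.81679875°.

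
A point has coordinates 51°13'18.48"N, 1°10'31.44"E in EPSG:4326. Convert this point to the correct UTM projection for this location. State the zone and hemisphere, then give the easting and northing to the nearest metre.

Longitude 1.1754° lies in the 6° band [0°, 6°), giving zone 31; latitude is north of the equator, so 31N.
Zone 31 central meridian λ₀ = 6×31 − 183 = 3°; Δλ = -1.8246°.
Transverse Mercator on WGS84 with k₀ = 0.9996 gives E = 372584.559 m, N = 5676072.193 m.

Zone 31N: E 372585 m, N 5676072 m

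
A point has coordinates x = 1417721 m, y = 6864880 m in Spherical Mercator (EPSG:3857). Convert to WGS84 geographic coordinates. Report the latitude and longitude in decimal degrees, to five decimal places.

lat 52.35670°, lon 12.73560°

R = 6378137 m. λ = x/R = 12.73560443°.
φ = 2·arctan(exp(y/R)) − 90° = 2·arctan(2.93385) − 90° = 52.35669919°.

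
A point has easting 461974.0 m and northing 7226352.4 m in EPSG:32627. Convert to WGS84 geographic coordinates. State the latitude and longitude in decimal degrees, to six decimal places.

Zone 27N: λ₀ = -21°, k₀ = 0.9996, false easting 500000 m.
Meridian distance M = (N − FN)/k₀ = 7229244.1 m.
Inverse transverse Mercator on WGS84 gives φ = 65.15839980°, λ = -21.81120016°.

lat 65.158400°, lon -21.811200°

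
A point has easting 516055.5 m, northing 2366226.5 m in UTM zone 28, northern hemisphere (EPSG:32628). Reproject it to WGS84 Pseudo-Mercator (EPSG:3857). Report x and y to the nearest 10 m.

x -1652550 m, y 2439420 m

Unproject from UTM 28N (λ₀ = -15°) → φ = 21.39820021°, λ = -14.84510003°.
Web Mercator (R = 6378137 m): x = -1652548.976 m, y = 2439423.540 m.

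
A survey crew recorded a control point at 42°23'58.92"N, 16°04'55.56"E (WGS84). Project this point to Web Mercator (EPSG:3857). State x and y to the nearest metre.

Web Mercator is spherical with R = a = 6378137 m.
x = R·λ = 6378137 × 0.280685596 = 1790251.183 m.
y = R·ln tan(π/4 + φ/2) = 6378137 × 0.818584155 = 5221041.886 m.

x 1790251 m, y 5221042 m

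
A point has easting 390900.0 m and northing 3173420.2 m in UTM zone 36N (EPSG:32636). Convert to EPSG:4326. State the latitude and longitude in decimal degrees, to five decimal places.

Zone 36N: λ₀ = 33°, k₀ = 0.9996, false easting 500000 m.
Meridian distance M = (N − FN)/k₀ = 3174690.1 m.
Inverse transverse Mercator on WGS84 gives φ = 28.68339990°, λ = 31.88330034°.

lat 28.68340°, lon 31.88330°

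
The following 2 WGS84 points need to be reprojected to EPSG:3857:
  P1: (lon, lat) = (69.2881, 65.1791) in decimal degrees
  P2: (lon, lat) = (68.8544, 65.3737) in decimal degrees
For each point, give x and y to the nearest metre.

P1: x 7713116 m, y 9655706 m; P2: x 7664837 m, y 9707501 m

Web Mercator: x = R·λ, y = R·ln tan(π/4+φ/2), R = 6378137 m.
P1 (65.1791°, 69.2881°) → (7713116.010, 9655706.138) m.
P2 (65.3737°, 68.8544°) → (7664836.747, 9707501.320) m.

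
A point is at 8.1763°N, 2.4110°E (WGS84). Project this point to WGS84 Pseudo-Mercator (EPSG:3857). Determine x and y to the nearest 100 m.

Web Mercator is spherical with R = a = 6378137 m.
x = R·λ = 6378137 × 0.042079888 = 268391.292 m.
y = R·ln tan(π/4 + φ/2) = 6378137 × 0.143190177 = 913286.567 m.

x 268400 m, y 913300 m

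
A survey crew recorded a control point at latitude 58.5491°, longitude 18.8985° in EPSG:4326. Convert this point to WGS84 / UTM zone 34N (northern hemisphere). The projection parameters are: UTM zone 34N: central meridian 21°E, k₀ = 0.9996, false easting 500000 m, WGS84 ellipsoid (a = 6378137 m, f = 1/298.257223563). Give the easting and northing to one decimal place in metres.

E 377701.8 m, N 6491759.5 m

Zone 34 central meridian λ₀ = 6×34 − 183 = 21°; Δλ = -2.1015°.
Transverse Mercator on WGS84 with k₀ = 0.9996 gives E = 377701.757 m, N = 6491759.477 m.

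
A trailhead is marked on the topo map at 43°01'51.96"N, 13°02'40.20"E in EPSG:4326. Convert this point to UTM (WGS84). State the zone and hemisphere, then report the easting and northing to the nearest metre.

Zone 33N: E 340689 m, N 4766124 m

Longitude 13.0445° lies in the 6° band [12°, 18°), giving zone 33; latitude is north of the equator, so 33N.
Zone 33 central meridian λ₀ = 6×33 − 183 = 15°; Δλ = -1.9555°.
Transverse Mercator on WGS84 with k₀ = 0.9996 gives E = 340688.652 m, N = 4766123.971 m.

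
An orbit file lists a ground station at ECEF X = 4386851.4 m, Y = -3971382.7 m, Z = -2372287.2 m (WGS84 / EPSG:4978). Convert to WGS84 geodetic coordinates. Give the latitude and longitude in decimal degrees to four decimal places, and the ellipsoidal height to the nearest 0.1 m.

λ = atan2(Y, X) = -42.15430008°; p = √(X²+Y²) = 5917461.1 m.
Bowring's method on WGS84 (a = 6378137 m, b = 6356752.314 m) gives φ = -21.97890013°, h = 108.828 m.

lat -21.9789°, lon -42.1543°, h 108.8 m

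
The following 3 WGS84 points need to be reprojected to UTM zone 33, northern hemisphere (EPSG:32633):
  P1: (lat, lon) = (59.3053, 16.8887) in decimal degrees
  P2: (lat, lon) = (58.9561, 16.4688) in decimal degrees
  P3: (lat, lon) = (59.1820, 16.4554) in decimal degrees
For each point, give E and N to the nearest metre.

UTM zone 33N: λ₀ = 15°, k₀ = 0.9996.
P1 (59.3053°, 16.8887°) → (607538.739, 6575572.495) m.
P2 (58.9561°, 16.4688°) → (584489.013, 6536091.668) m.
P3 (59.1820°, 16.4554°) → (583170.164, 6561225.352) m.

P1: E 607539 m, N 6575572 m; P2: E 584489 m, N 6536092 m; P3: E 583170 m, N 6561225 m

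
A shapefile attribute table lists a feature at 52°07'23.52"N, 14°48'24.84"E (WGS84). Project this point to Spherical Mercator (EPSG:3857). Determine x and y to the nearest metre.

Web Mercator is spherical with R = a = 6378137 m.
x = R·λ = 6378137 × 0.258429157 = 1648296.568 m.
y = R·ln tan(π/4 + φ/2) = 6378137 × 1.069659106 = 6822432.322 m.

x 1648297 m, y 6822432 m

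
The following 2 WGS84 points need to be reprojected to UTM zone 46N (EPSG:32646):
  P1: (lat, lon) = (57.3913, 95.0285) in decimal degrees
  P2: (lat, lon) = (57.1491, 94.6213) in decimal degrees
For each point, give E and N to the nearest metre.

UTM zone 46N: λ₀ = 93°, k₀ = 0.9996.
P1 (57.3913°, 95.0285°) → (621920.173, 6362763.309) m.
P2 (57.1491°, 94.6213°) → (598090.933, 6335149.264) m.

P1: E 621920 m, N 6362763 m; P2: E 598091 m, N 6335149 m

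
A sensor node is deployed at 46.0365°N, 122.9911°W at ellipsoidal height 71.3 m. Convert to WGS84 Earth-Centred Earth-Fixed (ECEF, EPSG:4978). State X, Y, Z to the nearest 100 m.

WGS84: a = 6378137 m, e² = 0.006694380; N(φ) = a/√(1−e²sin²φ) = 6389226.396 m.
X = (N+h)·cosφ·cosλ = -2415141.526 m; Y = (N+h)·cosφ·sinλ = -3720256.836 m; Z = (N(1−e²)+h)·sinφ = 4568116.186 m.

X -2415100 m, Y -3720300 m, Z 4568100 m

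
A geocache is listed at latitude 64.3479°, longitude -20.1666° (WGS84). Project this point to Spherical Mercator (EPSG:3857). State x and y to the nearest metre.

Web Mercator is spherical with R = a = 6378137 m.
x = R·λ = 6378137 × -0.351973569 = -2244935.643 m.
y = R·ln tan(π/4 + φ/2) = 6378137 × 1.479846639 = 9438664.605 m.

x -2244936 m, y 9438665 m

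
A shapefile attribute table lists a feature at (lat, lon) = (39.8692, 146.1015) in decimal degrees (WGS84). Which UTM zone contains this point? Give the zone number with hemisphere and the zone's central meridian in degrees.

Zone 55N, central meridian 147°

UTM zone = ⌊(λ + 180)/6⌋ + 1; 146.1015° ∈ [144°, 150°) → zone 55.
Hemisphere: N (φ ≥ 0).
Central meridian λ₀ = 6×55 − 183 = 147°.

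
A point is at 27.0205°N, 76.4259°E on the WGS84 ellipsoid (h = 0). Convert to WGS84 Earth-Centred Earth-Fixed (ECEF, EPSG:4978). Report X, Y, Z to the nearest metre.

WGS84: a = 6378137 m, e² = 0.006694380; N(φ) = a/√(1−e²sin²φ) = 6382547.905 m.
X = (N+h)·cosφ·cosλ = 1334485.588 m; Y = (N+h)·cosφ·sinλ = 5527032.844 m; Z = (N(1−e²)+h)·sinφ = 2880239.292 m.

X 1334486 m, Y 5527033 m, Z 2880239 m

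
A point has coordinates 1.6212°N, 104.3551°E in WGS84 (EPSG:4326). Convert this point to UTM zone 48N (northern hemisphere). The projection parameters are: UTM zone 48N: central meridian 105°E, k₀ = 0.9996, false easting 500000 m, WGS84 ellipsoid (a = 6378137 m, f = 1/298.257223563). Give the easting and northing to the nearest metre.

Zone 48 central meridian λ₀ = 6×48 − 183 = 105°; Δλ = -0.6449°.
Transverse Mercator on WGS84 with k₀ = 0.9996 gives E = 428265.787 m, N = 179203.213 m.

E 428266 m, N 179203 m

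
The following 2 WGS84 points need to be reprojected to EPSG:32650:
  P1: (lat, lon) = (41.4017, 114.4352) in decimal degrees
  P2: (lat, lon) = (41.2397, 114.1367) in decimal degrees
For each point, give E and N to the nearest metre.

UTM zone 50N: λ₀ = 117°, k₀ = 0.9996.
P1 (41.4017°, 114.4352°) → (285602.198, 4586525.794) m.
P2 (41.2397°, 114.1367°) → (260053.347, 4569320.686) m.

P1: E 285602 m, N 4586526 m; P2: E 260053 m, N 4569321 m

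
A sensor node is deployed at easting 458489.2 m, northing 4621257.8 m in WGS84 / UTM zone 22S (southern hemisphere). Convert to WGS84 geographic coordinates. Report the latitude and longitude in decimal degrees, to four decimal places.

Zone 22S: λ₀ = -51°, k₀ = 0.9996, false easting 500000 m, false northing 10000000 m.
Meridian distance M = (N − FN)/k₀ = -5380894.6 m.
Inverse transverse Mercator on WGS84 gives φ = -48.56040008°, λ = -51.56259968°.

lat -48.5604°, lon -51.5626°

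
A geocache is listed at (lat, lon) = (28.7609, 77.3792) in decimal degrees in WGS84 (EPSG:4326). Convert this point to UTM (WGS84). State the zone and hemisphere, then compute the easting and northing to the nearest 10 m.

Longitude 77.3792° lies in the 6° band [72°, 78°), giving zone 43; latitude is north of the equator, so 43N.
Zone 43 central meridian λ₀ = 6×43 − 183 = 75°; Δλ = +2.3792°.
Transverse Mercator on WGS84 with k₀ = 0.9996 gives E = 732301.301 m, N = 3183817.393 m.

Zone 43N: E 732300 m, N 3183820 m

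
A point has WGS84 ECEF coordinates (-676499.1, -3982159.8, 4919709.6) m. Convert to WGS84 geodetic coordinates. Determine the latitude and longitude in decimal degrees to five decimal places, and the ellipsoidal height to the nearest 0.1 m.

λ = atan2(Y, X) = -99.64149976°; p = √(X²+Y²) = 4039213.7 m.
Bowring's method on WGS84 (a = 6378137 m, b = 6356752.314 m) gives φ = 50.80170029°, h = 100.012 m.

lat 50.80170°, lon -99.64150°, h 100.0 m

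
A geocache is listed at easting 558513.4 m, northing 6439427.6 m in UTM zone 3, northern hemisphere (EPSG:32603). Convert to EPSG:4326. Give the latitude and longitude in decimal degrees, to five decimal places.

Zone 3N: λ₀ = -165°, k₀ = 0.9996, false easting 500000 m.
Meridian distance M = (N − FN)/k₀ = 6442004.4 m.
Inverse transverse Mercator on WGS84 gives φ = 58.09239956°, λ = -164.00750004°.

lat 58.09240°, lon -164.00750°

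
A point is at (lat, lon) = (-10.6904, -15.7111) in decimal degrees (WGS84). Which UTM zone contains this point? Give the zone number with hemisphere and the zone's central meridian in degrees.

UTM zone = ⌊(λ + 180)/6⌋ + 1; -15.7111° ∈ [-18°, -12°) → zone 28.
Hemisphere: S (φ < 0).
Central meridian λ₀ = 6×28 − 183 = -15°.

Zone 28S, central meridian -15°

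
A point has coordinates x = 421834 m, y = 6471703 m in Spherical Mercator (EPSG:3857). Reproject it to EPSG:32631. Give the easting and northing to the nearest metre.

E 556401 m, N 5555229 m

Web Mercator inverse (R = 6378137 m) → φ = 50.14659889°, λ = 3.78939930°.
UTM 31N forward: E = 556401.406 m, N = 5555228.729 m.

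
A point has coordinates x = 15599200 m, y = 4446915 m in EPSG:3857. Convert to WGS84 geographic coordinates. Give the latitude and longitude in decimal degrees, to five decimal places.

R = 6378137 m. λ = x/R = 140.12999780°.
φ = 2·arctan(exp(y/R)) − 90° = 2·arctan(2.00815) − 90° = 37.05599755°.

lat 37.05600°, lon 140.13000°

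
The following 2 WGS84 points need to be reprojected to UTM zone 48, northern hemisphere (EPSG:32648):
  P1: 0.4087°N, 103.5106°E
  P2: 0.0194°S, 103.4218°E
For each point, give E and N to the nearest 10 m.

P1: E 334250 m, N 45190 m; P2: E 324360 m, N -2150 m

UTM zone 48N: λ₀ = 105°, k₀ = 0.9996.
P1 (0.4087°, 103.5106°) → (334252.466, 45189.007) m.
P2 (-0.0194°, 103.4218°) → (324363.503, -2145.102) m.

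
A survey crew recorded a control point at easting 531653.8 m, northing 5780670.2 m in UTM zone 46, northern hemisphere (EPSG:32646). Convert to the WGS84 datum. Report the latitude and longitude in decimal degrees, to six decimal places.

Zone 46N: λ₀ = 93°, k₀ = 0.9996, false easting 500000 m.
Meridian distance M = (N − FN)/k₀ = 5782983.4 m.
Inverse transverse Mercator on WGS84 gives φ = 52.17559964°, λ = 93.46290058°.

lat 52.175600°, lon 93.462901°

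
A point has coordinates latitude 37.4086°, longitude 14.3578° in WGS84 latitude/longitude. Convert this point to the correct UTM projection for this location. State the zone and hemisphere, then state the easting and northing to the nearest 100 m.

Longitude 14.3578° lies in the 6° band [12°, 18°), giving zone 33; latitude is north of the equator, so 33N.
Zone 33 central meridian λ₀ = 6×33 − 183 = 15°; Δλ = -0.6422°.
Transverse Mercator on WGS84 with k₀ = 0.9996 gives E = 443166.463 m, N = 4140394.760 m.

Zone 33N: E 443200 m, N 4140400 m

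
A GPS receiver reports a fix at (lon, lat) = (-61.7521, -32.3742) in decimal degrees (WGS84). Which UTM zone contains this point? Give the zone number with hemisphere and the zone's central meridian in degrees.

UTM zone = ⌊(λ + 180)/6⌋ + 1; -61.7521° ∈ [-66°, -60°) → zone 20.
Hemisphere: S (φ < 0).
Central meridian λ₀ = 6×20 − 183 = -63°.

Zone 20S, central meridian -63°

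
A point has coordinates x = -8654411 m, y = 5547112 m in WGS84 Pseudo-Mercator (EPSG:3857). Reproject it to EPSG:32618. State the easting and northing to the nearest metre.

E 281960 m, N 4933893 m

Web Mercator inverse (R = 6378137 m) → φ = 44.52539786°, λ = -77.74389676°.
UTM 18N forward: E = 281959.601 m, N = 4933892.822 m.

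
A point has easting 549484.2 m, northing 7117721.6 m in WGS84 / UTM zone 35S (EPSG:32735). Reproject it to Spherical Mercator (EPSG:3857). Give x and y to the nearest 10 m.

x 3060700 m, y -3006350 m

Unproject from UTM 35S (λ₀ = 27°) → φ = -26.05870031°, λ = 27.49470028°.
Web Mercator (R = 6378137 m): x = 3060696.035 m, y = -3006353.047 m.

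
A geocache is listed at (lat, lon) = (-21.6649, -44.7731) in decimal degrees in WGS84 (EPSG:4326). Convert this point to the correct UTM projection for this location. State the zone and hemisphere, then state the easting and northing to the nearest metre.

Zone 23S: E 523475 m, N 7604246 m

Longitude -44.7731° lies in the 6° band [-48°, -42°), giving zone 23; latitude is south of the equator, so 23S.
Zone 23 central meridian λ₀ = 6×23 − 183 = -45°; Δλ = +0.2269°.
Transverse Mercator on WGS84 with k₀ = 0.9996 gives E = 523475.479 m, N = 7604246.000 m.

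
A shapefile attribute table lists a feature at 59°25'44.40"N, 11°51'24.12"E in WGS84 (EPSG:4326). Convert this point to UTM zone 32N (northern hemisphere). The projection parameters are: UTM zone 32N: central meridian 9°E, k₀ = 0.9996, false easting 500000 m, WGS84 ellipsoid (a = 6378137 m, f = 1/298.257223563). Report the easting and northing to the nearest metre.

E 662045 m, N 6591302 m

Zone 32 central meridian λ₀ = 6×32 − 183 = 9°; Δλ = +2.8567°.
Transverse Mercator on WGS84 with k₀ = 0.9996 gives E = 662045.432 m, N = 6591302.274 m.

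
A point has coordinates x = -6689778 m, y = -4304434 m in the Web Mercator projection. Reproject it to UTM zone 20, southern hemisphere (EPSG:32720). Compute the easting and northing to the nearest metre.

Web Mercator inverse (R = 6378137 m) → φ = -36.02770349°, λ = -60.09529825°.
UTM 20S forward: E = 761737.104 m, N = 6009074.560 m.

E 761737 m, N 6009075 m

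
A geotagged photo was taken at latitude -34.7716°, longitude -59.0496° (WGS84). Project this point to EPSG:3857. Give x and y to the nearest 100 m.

x -6573400 m, y -4132900 m

Web Mercator is spherical with R = a = 6378137 m.
x = R·λ = 6378137 × -1.030609942 = -6573371.404 m.
y = R·ln tan(π/4 + φ/2) = 6378137 × -0.647976933 = -4132885.652 m.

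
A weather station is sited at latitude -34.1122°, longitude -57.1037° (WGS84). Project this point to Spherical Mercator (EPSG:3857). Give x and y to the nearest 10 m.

x -6356750 m, y -4043880 m

Web Mercator is spherical with R = a = 6378137 m.
x = R·λ = 6378137 × -0.996647580 = -6356754.806 m.
y = R·ln tan(π/4 + φ/2) = 6378137 × -0.634021770 = -4043877.713 m.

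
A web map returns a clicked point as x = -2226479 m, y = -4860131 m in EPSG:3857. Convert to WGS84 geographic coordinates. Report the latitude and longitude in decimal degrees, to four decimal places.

lat -39.9600°, lon -20.0008°

R = 6378137 m. λ = x/R = -20.00080115°.
φ = 2·arctan(exp(y/R)) − 90° = 2·arctan(0.46673) − 90° = -39.95999800°.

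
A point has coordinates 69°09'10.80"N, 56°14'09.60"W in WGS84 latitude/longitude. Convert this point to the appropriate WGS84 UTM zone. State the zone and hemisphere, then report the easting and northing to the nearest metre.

Zone 21N: E 530342 m, N 7671612 m

Longitude -56.2360° lies in the 6° band [-60°, -54°), giving zone 21; latitude is north of the equator, so 21N.
Zone 21 central meridian λ₀ = 6×21 − 183 = -57°; Δλ = +0.7640°.
Transverse Mercator on WGS84 with k₀ = 0.9996 gives E = 530342.431 m, N = 7671611.541 m.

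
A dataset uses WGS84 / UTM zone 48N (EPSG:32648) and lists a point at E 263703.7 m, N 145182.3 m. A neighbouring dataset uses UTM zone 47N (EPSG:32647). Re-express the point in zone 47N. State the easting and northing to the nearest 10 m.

UTM 48N → geographic: φ = 1.31259964°, λ = 102.87640031°.
UTM 47N (λ₀ = 99°) forward: E = 931565.107 m, N = 145416.765 m.

E 931570 m, N 145420 m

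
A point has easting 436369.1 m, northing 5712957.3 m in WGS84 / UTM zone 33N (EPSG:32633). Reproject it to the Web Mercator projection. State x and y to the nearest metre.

x 1567601 m, y 6721690 m

Unproject from UTM 33N (λ₀ = 15°) → φ = 51.56410013°, λ = 14.08199930°.
Web Mercator (R = 6378137 m): x = 1567600.992 m, y = 6721689.685 m.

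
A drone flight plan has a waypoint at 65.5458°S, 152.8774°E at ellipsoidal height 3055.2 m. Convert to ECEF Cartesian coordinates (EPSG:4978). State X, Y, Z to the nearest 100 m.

X -2357700 m, Y 1207600 m, Z -5785900 m

WGS84: a = 6378137 m, e² = 0.006694380; N(φ) = a/√(1−e²sin²φ) = 6395901.278 m.
X = (N+h)·cosφ·cosλ = -2357651.836 m; Y = (N+h)·cosφ·sinλ = 1207645.121 m; Z = (N(1−e²)+h)·sinφ = -5785946.272 m.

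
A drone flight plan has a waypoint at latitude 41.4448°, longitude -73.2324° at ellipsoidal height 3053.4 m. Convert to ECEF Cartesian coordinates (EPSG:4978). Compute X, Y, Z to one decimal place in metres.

X 1381963.3 m, Y -4586655.6 m, Z 4201599.7 m

WGS84: a = 6378137 m, e² = 0.006694380; N(φ) = a/√(1−e²sin²φ) = 6387510.746 m.
X = (N+h)·cosφ·cosλ = 1381963.343 m; Y = (N+h)·cosφ·sinλ = -4586655.632 m; Z = (N(1−e²)+h)·sinφ = 4201599.734 m.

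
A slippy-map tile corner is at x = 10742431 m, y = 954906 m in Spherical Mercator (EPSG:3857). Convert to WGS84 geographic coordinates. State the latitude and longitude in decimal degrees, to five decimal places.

R = 6378137 m. λ = x/R = 96.50089956°.
φ = 2·arctan(exp(y/R)) − 90° = 2·arctan(1.16150) − 90° = 8.54619912°.

lat 8.54620°, lon 96.50090°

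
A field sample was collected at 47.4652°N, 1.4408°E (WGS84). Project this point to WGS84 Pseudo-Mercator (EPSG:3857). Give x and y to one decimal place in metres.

Web Mercator is spherical with R = a = 6378137 m.
x = R·λ = 6378137 × 0.025146704 = 160389.122 m.
y = R·ln tan(π/4 + φ/2) = 6378137 × 0.943588997 = 6018339.894 m.

x 160389.1 m, y 6018339.9 m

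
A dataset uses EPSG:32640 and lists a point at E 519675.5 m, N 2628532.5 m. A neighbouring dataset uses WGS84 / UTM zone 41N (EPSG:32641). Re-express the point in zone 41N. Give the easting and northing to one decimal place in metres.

UTM 40N → geographic: φ = 23.76779984°, λ = 57.19309987°.
UTM 41N (λ₀ = 63°) forward: E = -92370.168 m, N = 2640645.540 m.

E -92370.2 m, N 2640645.5 m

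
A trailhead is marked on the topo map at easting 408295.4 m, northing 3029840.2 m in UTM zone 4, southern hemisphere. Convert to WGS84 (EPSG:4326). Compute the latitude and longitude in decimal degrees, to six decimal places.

Zone 4S: λ₀ = -159°, k₀ = 0.9996, false easting 500000 m, false northing 10000000 m.
Meridian distance M = (N − FN)/k₀ = -6972949.0 m.
Inverse transverse Mercator on WGS84 gives φ = -62.85000043°, λ = -160.80140084°.

lat -62.850000°, lon -160.801401°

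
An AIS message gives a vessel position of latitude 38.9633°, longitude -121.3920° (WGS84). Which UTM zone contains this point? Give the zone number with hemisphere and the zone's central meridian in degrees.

UTM zone = ⌊(λ + 180)/6⌋ + 1; -121.3920° ∈ [-126°, -120°) → zone 10.
Hemisphere: N (φ ≥ 0).
Central meridian λ₀ = 6×10 − 183 = -123°.

Zone 10N, central meridian -123°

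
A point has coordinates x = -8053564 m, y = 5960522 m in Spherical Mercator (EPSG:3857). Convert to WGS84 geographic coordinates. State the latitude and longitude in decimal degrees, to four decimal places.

lat 47.1129°, lon -72.3464°

R = 6378137 m. λ = x/R = -72.34639633°.
φ = 2·arctan(exp(y/R)) − 90° = 2·arctan(2.54600) − 90° = 47.11290162°.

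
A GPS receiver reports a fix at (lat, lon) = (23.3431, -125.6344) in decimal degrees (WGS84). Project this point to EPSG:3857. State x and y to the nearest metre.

Web Mercator is spherical with R = a = 6378137 m.
x = R·λ = 6378137 × -2.192733934 = -13985557.434 m.
y = R·ln tan(π/4 + φ/2) = 6378137 × 0.419176297 = 2673563.850 m.

x -13985557 m, y 2673564 m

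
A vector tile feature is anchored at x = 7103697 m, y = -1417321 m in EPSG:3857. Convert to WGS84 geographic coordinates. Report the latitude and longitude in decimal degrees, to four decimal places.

lat -12.6285°, lon 63.8136°

R = 6378137 m. λ = x/R = 63.81359589°.
φ = 2·arctan(exp(y/R)) − 90° = 2·arctan(0.80074) − 90° = -12.62850256°.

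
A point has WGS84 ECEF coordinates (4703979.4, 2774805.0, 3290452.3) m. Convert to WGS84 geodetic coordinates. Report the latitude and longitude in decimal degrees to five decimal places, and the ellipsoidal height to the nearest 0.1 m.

λ = atan2(Y, X) = 30.53569991°; p = √(X²+Y²) = 5461406.9 m.
Bowring's method on WGS84 (a = 6378137 m, b = 6356752.314 m) gives φ = 31.23890025°, h = 3631.453 m.

lat 31.23890°, lon 30.53570°, h 3631.5 m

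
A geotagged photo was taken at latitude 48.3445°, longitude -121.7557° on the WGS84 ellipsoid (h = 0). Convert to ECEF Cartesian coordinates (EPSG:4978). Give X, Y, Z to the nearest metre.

WGS84: a = 6378137 m, e² = 0.006694380; N(φ) = a/√(1−e²sin²φ) = 6390088.283 m.
X = (N+h)·cosφ·cosλ = -2235281.299 m; Y = (N+h)·cosφ·sinλ = -3611371.375 m; Z = (N(1−e²)+h)·sinφ = 4742422.458 m.

X -2235281 m, Y -3611371 m, Z 4742422 m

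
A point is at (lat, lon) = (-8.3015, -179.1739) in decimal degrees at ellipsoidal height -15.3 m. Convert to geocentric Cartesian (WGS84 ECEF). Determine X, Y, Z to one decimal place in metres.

WGS84: a = 6378137 m, e² = 0.006694380; N(φ) = a/√(1−e²sin²φ) = 6378582.089 m.
X = (N+h)·cosφ·cosλ = -6311076.185 m; Y = (N+h)·cosφ·sinλ = -91000.443 m; Z = (N(1−e²)+h)·sinφ = -914785.700 m.

X -6311076.2 m, Y -91000.4 m, Z -914785.7 m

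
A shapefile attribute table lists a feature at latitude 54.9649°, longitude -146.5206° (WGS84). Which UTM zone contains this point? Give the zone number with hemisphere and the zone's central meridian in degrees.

UTM zone = ⌊(λ + 180)/6⌋ + 1; -146.5206° ∈ [-150°, -144°) → zone 6.
Hemisphere: N (φ ≥ 0).
Central meridian λ₀ = 6×6 − 183 = -147°.

Zone 6N, central meridian -147°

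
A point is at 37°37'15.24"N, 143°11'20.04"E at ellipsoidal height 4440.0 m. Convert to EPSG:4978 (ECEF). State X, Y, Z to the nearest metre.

WGS84: a = 6378137 m, e² = 0.006694380; N(φ) = a/√(1−e²sin²φ) = 6386107.128 m.
X = (N+h)·cosφ·cosλ = -4052507.845 m; Y = (N+h)·cosφ·sinλ = 3032887.857 m; Z = (N(1−e²)+h)·sinφ = 3874911.388 m.

X -4052508 m, Y 3032888 m, Z 3874911 m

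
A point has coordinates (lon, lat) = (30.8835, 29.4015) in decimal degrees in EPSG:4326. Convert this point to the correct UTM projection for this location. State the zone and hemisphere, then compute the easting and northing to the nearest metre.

Longitude 30.8835° lies in the 6° band [30°, 36°), giving zone 36; latitude is north of the equator, so 36N.
Zone 36 central meridian λ₀ = 6×36 − 183 = 33°; Δλ = -2.1165°.
Transverse Mercator on WGS84 with k₀ = 0.9996 gives E = 294630.359 m, N = 3254332.414 m.

Zone 36N: E 294630 m, N 3254332 m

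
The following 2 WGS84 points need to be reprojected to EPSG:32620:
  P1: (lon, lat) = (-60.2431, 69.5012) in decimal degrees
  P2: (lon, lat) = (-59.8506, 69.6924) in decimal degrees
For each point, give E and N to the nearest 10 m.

P1: E 607710 m, N 7712680 m; P2: E 621940 m, N 7734720 m

UTM zone 20N: λ₀ = -63°, k₀ = 0.9996.
P1 (69.5012°, -60.2431°) → (607713.986, 7712677.768) m.
P2 (69.6924°, -59.8506°) → (621940.004, 7734715.018) m.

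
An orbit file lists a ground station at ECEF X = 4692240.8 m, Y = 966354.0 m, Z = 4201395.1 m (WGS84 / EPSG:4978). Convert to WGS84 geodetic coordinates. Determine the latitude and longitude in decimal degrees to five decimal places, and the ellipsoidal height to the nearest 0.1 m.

lat 41.44110°, lon 11.63720°, h 3209.9 m

λ = atan2(Y, X) = 11.63720004°; p = √(X²+Y²) = 4790716.4 m.
Bowring's method on WGS84 (a = 6378137 m, b = 6356752.314 m) gives φ = 41.44109981°, h = 3209.886 m.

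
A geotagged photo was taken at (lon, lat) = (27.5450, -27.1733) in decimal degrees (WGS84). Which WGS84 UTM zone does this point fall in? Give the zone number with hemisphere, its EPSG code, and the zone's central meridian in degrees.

Zone 35S (EPSG:32735), central meridian 27°

UTM zone = ⌊(λ + 180)/6⌋ + 1; 27.5450° ∈ [24°, 30°) → zone 35.
Hemisphere: S (φ < 0).
Central meridian λ₀ = 6×35 − 183 = 27°.
EPSG code: 32735.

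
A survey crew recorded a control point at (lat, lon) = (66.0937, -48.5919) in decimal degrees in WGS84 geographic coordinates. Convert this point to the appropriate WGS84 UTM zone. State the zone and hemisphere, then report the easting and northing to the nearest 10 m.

Longitude -48.5919° lies in the 6° band [-54°, -48°), giving zone 22; latitude is north of the equator, so 22N.
Zone 22 central meridian λ₀ = 6×22 − 183 = -51°; Δλ = +2.4081°.
Transverse Mercator on WGS84 with k₀ = 0.9996 gives E = 608872.710 m, N = 7332446.224 m.

Zone 22N: E 608870 m, N 7332450 m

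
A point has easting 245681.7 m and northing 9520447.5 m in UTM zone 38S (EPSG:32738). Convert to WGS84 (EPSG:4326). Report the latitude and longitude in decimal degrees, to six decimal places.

lat -4.335100°, lon 42.708600°

Zone 38S: λ₀ = 45°, k₀ = 0.9996, false easting 500000 m, false northing 10000000 m.
Meridian distance M = (N − FN)/k₀ = -479744.4 m.
Inverse transverse Mercator on WGS84 gives φ = -4.33509969°, λ = 42.70860009°.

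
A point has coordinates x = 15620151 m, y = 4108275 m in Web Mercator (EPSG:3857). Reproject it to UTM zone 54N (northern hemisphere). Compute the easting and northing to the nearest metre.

Web Mercator inverse (R = 6378137 m) → φ = 34.58979713°, λ = 140.31820384°.
UTM 54N forward: E = 437475.560 m, N = 3827765.856 m.

E 437476 m, N 3827766 m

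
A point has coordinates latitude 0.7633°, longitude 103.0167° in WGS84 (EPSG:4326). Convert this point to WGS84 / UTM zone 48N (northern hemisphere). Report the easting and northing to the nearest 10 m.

E 279280 m, N 84420 m

Zone 48 central meridian λ₀ = 6×48 − 183 = 105°; Δλ = -1.9833°.
Transverse Mercator on WGS84 with k₀ = 0.9996 gives E = 279283.455 m, N = 84418.540 m.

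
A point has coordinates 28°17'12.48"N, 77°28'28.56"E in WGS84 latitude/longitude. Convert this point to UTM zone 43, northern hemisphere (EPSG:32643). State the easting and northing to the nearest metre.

E 742704 m, N 3131458 m

Zone 43 central meridian λ₀ = 6×43 − 183 = 75°; Δλ = +2.4746°.
Transverse Mercator on WGS84 with k₀ = 0.9996 gives E = 742703.548 m, N = 3131458.052 m.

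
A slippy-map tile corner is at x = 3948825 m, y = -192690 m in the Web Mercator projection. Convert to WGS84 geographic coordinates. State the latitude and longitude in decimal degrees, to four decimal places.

R = 6378137 m. λ = x/R = 35.47289852°.
φ = 2·arctan(exp(y/R)) − 90° = 2·arctan(0.97024) − 90° = -1.73070047°.

lat -1.7307°, lon 35.4729°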